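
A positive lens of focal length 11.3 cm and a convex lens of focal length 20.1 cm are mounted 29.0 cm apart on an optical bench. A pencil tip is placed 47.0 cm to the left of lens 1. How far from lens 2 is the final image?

Lens 1: 1/d_i1 = 1/f₁ − 1/d_o1 = 1/(11.3) − 1/(47.0) = 0.06722, so d_i1 = 14.88 cm.
The intermediate image is 14.88 cm to the right of lens 1, which is 29.0 − (14.88) = 14.12 cm to the left of lens 2, so d_o2 = +14.12 cm.
Lens 2: 1/d_i2 = 1/f₂ − 1/d_o2 = 1/(20.1) − 1/(14.12) = -0.02107, so d_i2 = -47.5 cm.
The final image is virtual, 47.5 cm to the left of lens 2 (overall magnification ≈ -1.1).

47.5 cm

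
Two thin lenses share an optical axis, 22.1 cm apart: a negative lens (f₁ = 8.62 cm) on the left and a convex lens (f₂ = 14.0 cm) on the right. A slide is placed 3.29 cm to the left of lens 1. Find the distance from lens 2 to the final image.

32.7 cm

Lens 1 is diverging, so f₁ = −8.62 cm.
Lens 1: 1/d_i1 = 1/f₁ − 1/d_o1 = 1/(-8.62) − 1/(3.29) = -0.4200, so d_i1 = -2.381 cm.
The intermediate image is 2.381 cm to the left of lens 1 (virtual), which is 22.1 − (-2.381) = 24.48 cm to the left of lens 2, so d_o2 = +24.48 cm.
Lens 2: 1/d_i2 = 1/f₂ − 1/d_o2 = 1/(14.0) − 1/(24.48) = 0.03058, so d_i2 = 32.7 cm.
The final image is real, 32.7 cm to the right of lens 2 (overall magnification ≈ -0.97).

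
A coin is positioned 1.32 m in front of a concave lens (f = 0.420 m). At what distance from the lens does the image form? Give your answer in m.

For a concave lens, f = -0.420 m.
Thin-lens equation: 1/d_i = 1/f − 1/d_o = 1/(-0.4200) − 1/(1.32) = -2.381 − 0.7576 = -3.139, so d_i = -0.319 m.
The image is virtual, upright and reduced, on the same side as the object.

0.319 m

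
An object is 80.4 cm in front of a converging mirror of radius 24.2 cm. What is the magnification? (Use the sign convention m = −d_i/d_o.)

f = R/2 = 24.2/2 = 12.10 cm.
1/d_i = 1/f − 1/d_o = 1/(12.10) − 1/(80.4) = 0.07021, so d_i = 14.24 cm.
m = −d_i/d_o = −(14.24)/(80.4) = -0.177.
The image is real, inverted and reduced, in front of the mirror.

m = -0.177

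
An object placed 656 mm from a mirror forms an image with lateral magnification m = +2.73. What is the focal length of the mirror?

f = 1040 mm (concave)

m = −d_i/d_o ⇒ d_i = −m·d_o = −(+2.73)·(656) = -1791 mm.
1/f = 1/d_o + 1/d_i = 1/(656) + 1/(-1791) = 0.0009660, so f = 1040 mm.
Since f is positive, the mirror is concave.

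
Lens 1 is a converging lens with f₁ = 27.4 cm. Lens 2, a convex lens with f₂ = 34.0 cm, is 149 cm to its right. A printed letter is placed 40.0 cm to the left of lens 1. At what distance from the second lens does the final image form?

Lens 1: 1/d_i1 = 1/f₁ − 1/d_o1 = 1/(27.4) − 1/(40.0) = 0.01150, so d_i1 = 86.98 cm.
The intermediate image is 86.98 cm to the right of lens 1, which is 149 − (86.98) = 62.02 cm to the left of lens 2, so d_o2 = +62.02 cm.
Lens 2: 1/d_i2 = 1/f₂ − 1/d_o2 = 1/(34.0) − 1/(62.02) = 0.01329, so d_i2 = 75.3 cm.
The final image is real, 75.3 cm to the right of lens 2 (overall magnification ≈ 2.6).

75.3 cm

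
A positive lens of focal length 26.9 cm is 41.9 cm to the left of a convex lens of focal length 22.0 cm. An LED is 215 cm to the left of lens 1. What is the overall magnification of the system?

m = -0.290

Lens 1: 1/d_i1 = 1/(26.9) − 1/(215) = 0.03252, so d_i1 = 30.75 cm; m₁ = −d_i1/d_o1 = -0.1430.
d_o2 = 41.9 − (30.75) = 11.15 cm.
Lens 2: 1/d_i2 = 1/(22.0) − 1/(11.15) = -0.04423, so d_i2 = -22.61 cm; m₂ = −d_i2/d_o2 = +2.028.
m = m₁·m₂ = (-0.1430)(+2.028) = -0.290.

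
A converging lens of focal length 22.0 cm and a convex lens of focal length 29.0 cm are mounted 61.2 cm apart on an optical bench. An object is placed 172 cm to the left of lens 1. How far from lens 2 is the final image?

Lens 1: 1/d_i1 = 1/f₁ − 1/d_o1 = 1/(22.0) − 1/(172) = 0.03964, so d_i1 = 25.23 cm.
The intermediate image is 25.23 cm to the right of lens 1, which is 61.2 − (25.23) = 35.97 cm to the left of lens 2, so d_o2 = +35.97 cm.
Lens 2: 1/d_i2 = 1/f₂ − 1/d_o2 = 1/(29.0) − 1/(35.97) = 0.006682, so d_i2 = 150 cm.
The final image is real, 150 cm to the right of lens 2 (overall magnification ≈ 0.61).

150 cm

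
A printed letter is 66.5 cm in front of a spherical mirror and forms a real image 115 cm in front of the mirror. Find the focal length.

f = 42.1 cm (concave)

Real image ⇒ d_i = +115 cm.
1/f = 1/d_o + 1/d_i = 1/(66.5) + 1/(115) = 0.02373, so f = 42.1 cm.
Since f is positive, the spherical mirror is concave.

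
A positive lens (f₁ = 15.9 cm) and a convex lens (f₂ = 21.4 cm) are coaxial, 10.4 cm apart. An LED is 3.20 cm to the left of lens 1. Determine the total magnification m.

Lens 1: 1/d_i1 = 1/(15.9) − 1/(3.20) = -0.2496, so d_i1 = -4.006 cm; m₁ = −d_i1/d_o1 = +1.252.
d_o2 = 10.4 − (-4.006) = 14.41 cm.
Lens 2: 1/d_i2 = 1/(21.4) − 1/(14.41) = -0.02267, so d_i2 = -44.12 cm; m₂ = −d_i2/d_o2 = +3.062.
m = m₁·m₂ = (+1.252)(+3.062) = +3.83.

m = +3.83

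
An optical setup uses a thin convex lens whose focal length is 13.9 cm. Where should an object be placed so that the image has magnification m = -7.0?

m = −d_i/d_o ⇒ d_i = −m·d_o.
1/f = 1/d_o + 1/d_i = 1/d_o − 1/(m·d_o) = (1 − 1/m)/d_o, so d_o = f(1 − 1/m) = (13.90)(1 − 1/(-7.0)) = 15.9 cm.

15.9 cm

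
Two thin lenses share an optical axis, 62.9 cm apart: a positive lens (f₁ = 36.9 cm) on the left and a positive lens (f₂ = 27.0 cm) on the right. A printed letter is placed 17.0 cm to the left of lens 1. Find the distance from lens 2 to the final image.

Lens 1: 1/d_i1 = 1/f₁ − 1/d_o1 = 1/(36.9) − 1/(17.0) = -0.03172, so d_i1 = -31.52 cm.
The intermediate image is 31.52 cm to the left of lens 1 (virtual), which is 62.9 − (-31.52) = 94.42 cm to the left of lens 2, so d_o2 = +94.42 cm.
Lens 2: 1/d_i2 = 1/f₂ − 1/d_o2 = 1/(27.0) − 1/(94.42) = 0.02645, so d_i2 = 37.8 cm.
The final image is real, 37.8 cm to the right of lens 2 (overall magnification ≈ -0.74).

37.8 cm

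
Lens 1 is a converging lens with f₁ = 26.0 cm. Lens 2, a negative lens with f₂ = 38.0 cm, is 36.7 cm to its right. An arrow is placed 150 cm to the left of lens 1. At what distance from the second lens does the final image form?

4.61 cm

Lens 1: 1/d_i1 = 1/f₁ − 1/d_o1 = 1/(26.0) − 1/(150) = 0.03179, so d_i1 = 31.45 cm.
The intermediate image is 31.45 cm to the right of lens 1, which is 36.7 − (31.45) = 5.250 cm to the left of lens 2, so d_o2 = +5.250 cm.
Lens 2 is diverging, so f₂ = −38.0 cm.
Lens 2: 1/d_i2 = 1/f₂ − 1/d_o2 = 1/(-38.0) − 1/(5.250) = -0.2168, so d_i2 = -4.61 cm.
The final image is virtual, 4.61 cm to the left of lens 2 (overall magnification ≈ -0.18).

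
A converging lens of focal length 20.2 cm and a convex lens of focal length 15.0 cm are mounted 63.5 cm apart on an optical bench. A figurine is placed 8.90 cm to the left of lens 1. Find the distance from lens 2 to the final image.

18.5 cm

Lens 1: 1/d_i1 = 1/f₁ − 1/d_o1 = 1/(20.2) − 1/(8.90) = -0.06285, so d_i1 = -15.91 cm.
The intermediate image is 15.91 cm to the left of lens 1 (virtual), which is 63.5 − (-15.91) = 79.41 cm to the left of lens 2, so d_o2 = +79.41 cm.
Lens 2: 1/d_i2 = 1/f₂ − 1/d_o2 = 1/(15.0) − 1/(79.41) = 0.05407, so d_i2 = 18.5 cm.
The final image is real, 18.5 cm to the right of lens 2 (overall magnification ≈ -0.42).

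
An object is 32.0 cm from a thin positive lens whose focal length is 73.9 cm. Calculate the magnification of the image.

m = +1.76

1/d_i = 1/f − 1/d_o = 1/(73.90) − 1/(32.0) = -0.01772, so d_i = -56.44 cm.
m = −d_i/d_o = −(-56.44)/(32.0) = +1.76.
The image is virtual, upright and enlarged, on the same side as the object.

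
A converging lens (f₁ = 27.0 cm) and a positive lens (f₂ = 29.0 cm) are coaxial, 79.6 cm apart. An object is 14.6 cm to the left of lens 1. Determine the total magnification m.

Lens 1: 1/d_i1 = 1/(27.0) − 1/(14.6) = -0.03146, so d_i1 = -31.79 cm; m₁ = −d_i1/d_o1 = +2.177.
d_o2 = 79.6 − (-31.79) = 111.4 cm.
Lens 2: 1/d_i2 = 1/(29.0) − 1/(111.4) = 0.02551, so d_i2 = 39.21 cm; m₂ = −d_i2/d_o2 = -0.3519.
m = m₁·m₂ = (+2.177)(-0.3519) = -0.766.

m = -0.766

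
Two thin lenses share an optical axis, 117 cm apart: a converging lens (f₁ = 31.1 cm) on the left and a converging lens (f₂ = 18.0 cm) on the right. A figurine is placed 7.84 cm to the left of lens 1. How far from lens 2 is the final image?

Lens 1: 1/d_i1 = 1/f₁ − 1/d_o1 = 1/(31.1) − 1/(7.84) = -0.09540, so d_i1 = -10.48 cm.
The intermediate image is 10.48 cm to the left of lens 1 (virtual), which is 117 − (-10.48) = 127.5 cm to the left of lens 2, so d_o2 = +127.5 cm.
Lens 2: 1/d_i2 = 1/f₂ − 1/d_o2 = 1/(18.0) − 1/(127.5) = 0.04771, so d_i2 = 21.0 cm.
The final image is real, 21.0 cm to the right of lens 2 (overall magnification ≈ -0.22).

21.0 cm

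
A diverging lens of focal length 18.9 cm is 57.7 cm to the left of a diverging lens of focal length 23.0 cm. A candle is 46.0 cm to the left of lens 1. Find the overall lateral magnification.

m = +0.0712

f₁ = −18.9 cm (diverging).
Lens 1: 1/d_i1 = 1/(-18.9) − 1/(46.0) = -0.07465, so d_i1 = -13.40 cm; m₁ = −d_i1/d_o1 = +0.2913.
d_o2 = 57.7 − (-13.40) = 71.10 cm.
f₂ = −23.0 cm (diverging).
Lens 2: 1/d_i2 = 1/(-23.0) − 1/(71.10) = -0.05754, so d_i2 = -17.38 cm; m₂ = −d_i2/d_o2 = +0.2444.
m = m₁·m₂ = (+0.2913)(+0.2444) = +0.0712.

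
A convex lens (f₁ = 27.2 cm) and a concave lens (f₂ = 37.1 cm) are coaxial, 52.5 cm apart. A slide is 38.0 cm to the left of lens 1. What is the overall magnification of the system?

Lens 1: 1/d_i1 = 1/(27.2) − 1/(38.0) = 0.01045, so d_i1 = 95.70 cm; m₁ = −d_i1/d_o1 = -2.518.
d_o2 = 52.5 − (95.70) = -43.20 cm (virtual object).
f₂ = −37.1 cm (diverging).
Lens 2: 1/d_i2 = 1/(-37.1) − 1/(-43.20) = -0.003806, so d_i2 = -262.7 cm; m₂ = −d_i2/d_o2 = -6.082.
m = m₁·m₂ = (-2.518)(-6.082) = +15.3.

m = +15.3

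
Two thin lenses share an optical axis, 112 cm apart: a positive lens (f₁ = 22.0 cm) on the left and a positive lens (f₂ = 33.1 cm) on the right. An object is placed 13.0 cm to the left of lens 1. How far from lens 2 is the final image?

Lens 1: 1/d_i1 = 1/f₁ − 1/d_o1 = 1/(22.0) − 1/(13.0) = -0.03147, so d_i1 = -31.78 cm.
The intermediate image is 31.78 cm to the left of lens 1 (virtual), which is 112 − (-31.78) = 143.8 cm to the left of lens 2, so d_o2 = +143.8 cm.
Lens 2: 1/d_i2 = 1/f₂ − 1/d_o2 = 1/(33.1) − 1/(143.8) = 0.02326, so d_i2 = 43.0 cm.
The final image is real, 43.0 cm to the right of lens 2 (overall magnification ≈ -0.73).

43.0 cm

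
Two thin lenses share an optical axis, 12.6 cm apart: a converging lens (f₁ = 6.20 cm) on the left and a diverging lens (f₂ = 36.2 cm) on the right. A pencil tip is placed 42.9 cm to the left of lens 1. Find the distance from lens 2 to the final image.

4.66 cm

Lens 1: 1/d_i1 = 1/f₁ − 1/d_o1 = 1/(6.20) − 1/(42.9) = 0.1380, so d_i1 = 7.247 cm.
The intermediate image is 7.247 cm to the right of lens 1, which is 12.6 − (7.247) = 5.353 cm to the left of lens 2, so d_o2 = +5.353 cm.
Lens 2 is diverging, so f₂ = −36.2 cm.
Lens 2: 1/d_i2 = 1/f₂ − 1/d_o2 = 1/(-36.2) − 1/(5.353) = -0.2144, so d_i2 = -4.66 cm.
The final image is virtual, 4.66 cm to the left of lens 2 (overall magnification ≈ -0.15).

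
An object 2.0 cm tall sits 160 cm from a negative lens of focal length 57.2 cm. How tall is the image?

0.527 cm

For a negative lens, f = -57.2 cm.
1/d_i = 1/f − 1/d_o = 1/(-57.20) − 1/(160) = -0.02373, so d_i = -42.14 cm.
m = −d_i/d_o = +0.2634.
|h_i| = |m|·h_o = 0.2634 × 2.0 = 0.527 cm. The image is virtual, upright and reduced, on the same side as the object.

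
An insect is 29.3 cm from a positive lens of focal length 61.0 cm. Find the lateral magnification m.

1/d_i = 1/f − 1/d_o = 1/(61.00) − 1/(29.3) = -0.01774, so d_i = -56.38 cm.
m = −d_i/d_o = −(-56.38)/(29.3) = +1.92.
The image is virtual, upright and enlarged, on the same side as the object.

m = +1.92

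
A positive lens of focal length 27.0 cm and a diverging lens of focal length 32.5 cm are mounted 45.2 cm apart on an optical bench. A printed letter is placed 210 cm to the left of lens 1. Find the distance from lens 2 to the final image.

9.89 cm

Lens 1: 1/d_i1 = 1/f₁ − 1/d_o1 = 1/(27.0) − 1/(210) = 0.03228, so d_i1 = 30.98 cm.
The intermediate image is 30.98 cm to the right of lens 1, which is 45.2 − (30.98) = 14.22 cm to the left of lens 2, so d_o2 = +14.22 cm.
Lens 2 is diverging, so f₂ = −32.5 cm.
Lens 2: 1/d_i2 = 1/f₂ − 1/d_o2 = 1/(-32.5) − 1/(14.22) = -0.1011, so d_i2 = -9.89 cm.
The final image is virtual, 9.89 cm to the left of lens 2 (overall magnification ≈ -0.10).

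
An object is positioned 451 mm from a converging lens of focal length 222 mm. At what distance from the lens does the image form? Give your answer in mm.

Lens equation: 1/v = 1/f − 1/u = 1/(222.0) − 1/(451) = 0.004505 − 0.002217 = 0.002287, so v = 437 mm.
The image is real, inverted and reduced, on the far side of the lens.

437 mm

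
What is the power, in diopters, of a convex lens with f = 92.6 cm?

P = +1.08 D

f = 92.6 cm = 0.926 m.
P = 1/f = 1/(0.926 m) = +1.08 D.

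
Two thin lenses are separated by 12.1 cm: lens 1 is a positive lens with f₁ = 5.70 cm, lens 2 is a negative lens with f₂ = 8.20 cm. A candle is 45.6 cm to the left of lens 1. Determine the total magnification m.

Lens 1: 1/d_i1 = 1/(5.70) − 1/(45.6) = 0.1535, so d_i1 = 6.514 cm; m₁ = −d_i1/d_o1 = -0.1429.
d_o2 = 12.1 − (6.514) = 5.586 cm.
f₂ = −8.20 cm (diverging).
Lens 2: 1/d_i2 = 1/(-8.20) − 1/(5.586) = -0.3010, so d_i2 = -3.323 cm; m₂ = −d_i2/d_o2 = +0.5948.
m = m₁·m₂ = (-0.1429)(+0.5948) = -0.0850.

m = -0.0850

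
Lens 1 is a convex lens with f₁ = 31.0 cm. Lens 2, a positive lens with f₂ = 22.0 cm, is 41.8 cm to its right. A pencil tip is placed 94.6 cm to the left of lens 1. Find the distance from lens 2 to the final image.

3.60 cm

Lens 1: 1/d_i1 = 1/f₁ − 1/d_o1 = 1/(31.0) − 1/(94.6) = 0.02169, so d_i1 = 46.11 cm.
The intermediate image is 46.11 cm to the right of lens 1, which lies 4.310 cm to the right of lens 2 — a virtual object — so d_o2 = −4.310 cm.
Lens 2: 1/d_i2 = 1/f₂ − 1/d_o2 = 1/(22.0) − 1/(-4.310) = 0.2775, so d_i2 = 3.60 cm.
The final image is real, 3.60 cm to the right of lens 2 (overall magnification ≈ -0.41).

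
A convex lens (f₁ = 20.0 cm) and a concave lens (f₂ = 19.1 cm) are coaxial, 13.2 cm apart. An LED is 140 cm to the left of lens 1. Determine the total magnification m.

Lens 1: 1/d_i1 = 1/(20.0) − 1/(140) = 0.04286, so d_i1 = 23.33 cm; m₁ = −d_i1/d_o1 = -0.1666.
d_o2 = 13.2 − (23.33) = -10.13 cm (virtual object).
f₂ = −19.1 cm (diverging).
Lens 2: 1/d_i2 = 1/(-19.1) − 1/(-10.13) = 0.04636, so d_i2 = 21.57 cm; m₂ = −d_i2/d_o2 = +2.129.
m = m₁·m₂ = (-0.1666)(+2.129) = -0.355.

m = -0.355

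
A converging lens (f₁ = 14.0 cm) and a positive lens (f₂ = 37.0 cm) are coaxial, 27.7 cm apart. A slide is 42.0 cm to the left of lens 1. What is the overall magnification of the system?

Lens 1: 1/d_i1 = 1/(14.0) − 1/(42.0) = 0.04762, so d_i1 = 21.00 cm; m₁ = −d_i1/d_o1 = -0.5000.
d_o2 = 27.7 − (21.00) = 6.700 cm.
Lens 2: 1/d_i2 = 1/(37.0) − 1/(6.700) = -0.1222, so d_i2 = -8.182 cm; m₂ = −d_i2/d_o2 = +1.221.
m = m₁·m₂ = (-0.5000)(+1.221) = -0.611.

m = -0.611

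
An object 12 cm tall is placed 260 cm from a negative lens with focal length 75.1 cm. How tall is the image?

2.69 cm

For a negative lens, f = -75.1 cm.
1/d_i = 1/f − 1/d_o = 1/(-75.10) − 1/(260) = -0.01716, so d_i = -58.27 cm.
m = −d_i/d_o = +0.2241.
|h_i| = |m|·h_o = 0.2241 × 12 = 2.69 cm. The image is virtual, upright and reduced, on the same side as the object.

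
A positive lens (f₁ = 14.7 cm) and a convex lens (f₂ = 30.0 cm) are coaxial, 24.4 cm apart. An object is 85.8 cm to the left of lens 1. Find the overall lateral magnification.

Lens 1: 1/d_i1 = 1/(14.7) − 1/(85.8) = 0.05637, so d_i1 = 17.74 cm; m₁ = −d_i1/d_o1 = -0.2068.
d_o2 = 24.4 − (17.74) = 6.660 cm.
Lens 2: 1/d_i2 = 1/(30.0) − 1/(6.660) = -0.1168, so d_i2 = -8.560 cm; m₂ = −d_i2/d_o2 = +1.285.
m = m₁·m₂ = (-0.2068)(+1.285) = -0.266.

m = -0.266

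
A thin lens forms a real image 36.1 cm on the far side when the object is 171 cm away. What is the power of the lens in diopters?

P = +3.35 D

d_i = +36.1 cm.
1/f = 1/d_o + 1/d_i = 1/(171) + 1/(36.1) = 0.03355 cm⁻¹.
f = 29.81 cm = 0.2981 m, so P = 1/f = +3.35 D.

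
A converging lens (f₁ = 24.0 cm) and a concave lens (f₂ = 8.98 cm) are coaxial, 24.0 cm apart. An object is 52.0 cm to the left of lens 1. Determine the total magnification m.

m = +0.664

Lens 1: 1/d_i1 = 1/(24.0) − 1/(52.0) = 0.02244, so d_i1 = 44.57 cm; m₁ = −d_i1/d_o1 = -0.8571.
d_o2 = 24.0 − (44.57) = -20.57 cm (virtual object).
f₂ = −8.98 cm (diverging).
Lens 2: 1/d_i2 = 1/(-8.98) − 1/(-20.57) = -0.06274, so d_i2 = -15.94 cm; m₂ = −d_i2/d_o2 = -0.7748.
m = m₁·m₂ = (-0.8571)(-0.7748) = +0.664.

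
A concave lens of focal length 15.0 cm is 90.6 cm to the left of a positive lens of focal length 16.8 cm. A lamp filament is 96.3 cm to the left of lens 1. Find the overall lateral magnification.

f₁ = −15.0 cm (diverging).
Lens 1: 1/d_i1 = 1/(-15.0) − 1/(96.3) = -0.07705, so d_i1 = -12.98 cm; m₁ = −d_i1/d_o1 = +0.1348.
d_o2 = 90.6 − (-12.98) = 103.6 cm.
Lens 2: 1/d_i2 = 1/(16.8) − 1/(103.6) = 0.04987, so d_i2 = 20.05 cm; m₂ = −d_i2/d_o2 = -0.1935.
m = m₁·m₂ = (+0.1348)(-0.1935) = -0.0261.

m = -0.0261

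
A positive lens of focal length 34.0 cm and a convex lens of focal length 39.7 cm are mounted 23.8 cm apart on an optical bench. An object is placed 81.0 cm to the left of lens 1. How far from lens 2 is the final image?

18.5 cm

Lens 1: 1/d_i1 = 1/f₁ − 1/d_o1 = 1/(34.0) − 1/(81.0) = 0.01707, so d_i1 = 58.60 cm.
The intermediate image is 58.60 cm to the right of lens 1, which lies 34.80 cm to the right of lens 2 — a virtual object — so d_o2 = −34.80 cm.
Lens 2: 1/d_i2 = 1/f₂ − 1/d_o2 = 1/(39.7) − 1/(-34.80) = 0.05392, so d_i2 = 18.5 cm.
The final image is real, 18.5 cm to the right of lens 2 (overall magnification ≈ -0.39).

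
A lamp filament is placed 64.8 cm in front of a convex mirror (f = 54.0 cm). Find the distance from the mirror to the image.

29.5 cm

For a convex mirror, f = -54.0 cm.
Mirror equation: 1/s_i = 1/f − 1/s_o = 1/(-54.00) − 1/(64.8) = -0.01852 − 0.01543 = -0.03395, so s_i = -29.5 cm.
The image is virtual, upright and reduced, behind the mirror.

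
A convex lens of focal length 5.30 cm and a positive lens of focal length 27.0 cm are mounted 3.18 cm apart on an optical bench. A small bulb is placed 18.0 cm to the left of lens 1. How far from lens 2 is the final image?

3.73 cm

Lens 1: 1/d_i1 = 1/f₁ − 1/d_o1 = 1/(5.30) − 1/(18.0) = 0.1331, so d_i1 = 7.512 cm.
The intermediate image is 7.512 cm to the right of lens 1, which lies 4.332 cm to the right of lens 2 — a virtual object — so d_o2 = −4.332 cm.
Lens 2: 1/d_i2 = 1/f₂ − 1/d_o2 = 1/(27.0) − 1/(-4.332) = 0.2679, so d_i2 = 3.73 cm.
The final image is real, 3.73 cm to the right of lens 2 (overall magnification ≈ -0.36).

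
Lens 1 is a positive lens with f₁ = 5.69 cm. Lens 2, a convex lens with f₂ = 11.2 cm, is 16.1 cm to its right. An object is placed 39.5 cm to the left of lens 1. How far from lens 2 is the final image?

60.6 cm

Lens 1: 1/d_i1 = 1/f₁ − 1/d_o1 = 1/(5.69) − 1/(39.5) = 0.1504, so d_i1 = 6.648 cm.
The intermediate image is 6.648 cm to the right of lens 1, which is 16.1 − (6.648) = 9.452 cm to the left of lens 2, so d_o2 = +9.452 cm.
Lens 2: 1/d_i2 = 1/f₂ − 1/d_o2 = 1/(11.2) − 1/(9.452) = -0.01651, so d_i2 = -60.6 cm.
The final image is virtual, 60.6 cm to the left of lens 2 (overall magnification ≈ -1.1).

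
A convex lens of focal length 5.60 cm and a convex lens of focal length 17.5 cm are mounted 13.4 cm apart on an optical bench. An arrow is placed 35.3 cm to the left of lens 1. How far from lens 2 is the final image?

11.0 cm

Lens 1: 1/d_i1 = 1/f₁ − 1/d_o1 = 1/(5.60) − 1/(35.3) = 0.1502, so d_i1 = 6.656 cm.
The intermediate image is 6.656 cm to the right of lens 1, which is 13.4 − (6.656) = 6.744 cm to the left of lens 2, so d_o2 = +6.744 cm.
Lens 2: 1/d_i2 = 1/f₂ − 1/d_o2 = 1/(17.5) − 1/(6.744) = -0.09114, so d_i2 = -11.0 cm.
The final image is virtual, 11.0 cm to the left of lens 2 (overall magnification ≈ -0.31).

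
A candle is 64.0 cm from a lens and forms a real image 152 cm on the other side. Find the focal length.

f = 45.0 cm (converging)

Real image ⇒ d_i = +152 cm.
1/f = 1/d_o + 1/d_i = 1/(64.0) + 1/(152) = 0.02220, so f = 45.0 cm.
Since f is positive, the lens is converging.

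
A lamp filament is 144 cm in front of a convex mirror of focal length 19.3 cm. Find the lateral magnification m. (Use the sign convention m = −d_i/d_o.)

m = +0.118

For a convex mirror, f = -19.3 cm.
1/d_i = 1/f − 1/d_o = 1/(-19.30) − 1/(144) = -0.05876, so d_i = -17.02 cm.
m = −d_i/d_o = −(-17.02)/(144) = +0.118.
The image is virtual, upright and reduced, behind the mirror.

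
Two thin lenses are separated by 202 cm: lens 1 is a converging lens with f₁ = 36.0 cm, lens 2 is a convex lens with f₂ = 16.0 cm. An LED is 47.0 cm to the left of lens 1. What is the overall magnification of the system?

Lens 1: 1/d_i1 = 1/(36.0) − 1/(47.0) = 0.006501, so d_i1 = 153.8 cm; m₁ = −d_i1/d_o1 = -3.272.
d_o2 = 202 − (153.8) = 48.20 cm.
Lens 2: 1/d_i2 = 1/(16.0) − 1/(48.20) = 0.04175, so d_i2 = 23.95 cm; m₂ = −d_i2/d_o2 = -0.4969.
m = m₁·m₂ = (-3.272)(-0.4969) = +1.63.

m = +1.63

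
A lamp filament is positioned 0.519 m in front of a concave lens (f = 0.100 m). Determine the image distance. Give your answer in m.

For a concave lens, f = -0.100 m.
Lens equation: 1/q = 1/f − 1/p = 1/(-0.1000) − 1/(0.519) = -10.00 − 1.927 = -11.93, so q = -0.0838 m.
The image is virtual, upright and reduced, on the same side as the object.

0.0838 m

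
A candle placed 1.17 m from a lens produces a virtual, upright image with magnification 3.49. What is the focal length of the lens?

f = 1.64 m (converging)

m = −d_i/d_o ⇒ d_i = −m·d_o = −(+3.49)·(1.17) = -4.083 m.
1/f = 1/d_o + 1/d_i = 1/(1.17) + 1/(-4.083) = 0.6098, so f = 1.64 m.
Since f is positive, the lens is converging.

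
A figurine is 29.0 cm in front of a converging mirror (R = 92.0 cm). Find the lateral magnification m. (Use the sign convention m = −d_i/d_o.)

m = +2.71

f = R/2 = 92.0/2 = 46.00 cm.
1/d_i = 1/f − 1/d_o = 1/(46.00) − 1/(29.0) = -0.01274, so d_i = -78.47 cm.
m = −d_i/d_o = −(-78.47)/(29.0) = +2.71.
The image is virtual, upright and enlarged, behind the mirror.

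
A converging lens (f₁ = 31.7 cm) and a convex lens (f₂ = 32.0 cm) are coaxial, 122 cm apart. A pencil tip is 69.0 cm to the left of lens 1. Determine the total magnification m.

Lens 1: 1/d_i1 = 1/(31.7) − 1/(69.0) = 0.01705, so d_i1 = 58.64 cm; m₁ = −d_i1/d_o1 = -0.8499.
d_o2 = 122 − (58.64) = 63.36 cm.
Lens 2: 1/d_i2 = 1/(32.0) − 1/(63.36) = 0.01547, so d_i2 = 64.65 cm; m₂ = −d_i2/d_o2 = -1.020.
m = m₁·m₂ = (-0.8499)(-1.020) = +0.867.

m = +0.867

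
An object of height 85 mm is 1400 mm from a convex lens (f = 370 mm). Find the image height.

1/d_i = 1/f − 1/d_o = 1/(370.0) − 1/(1400) = 0.001988, so d_i = 502.9 mm.
m = −d_i/d_o = -0.3592.
|h_i| = |m|·h_o = 0.3592 × 85 = 30.5 mm. The image is real, inverted and reduced, on the far side of the lens.

30.5 mm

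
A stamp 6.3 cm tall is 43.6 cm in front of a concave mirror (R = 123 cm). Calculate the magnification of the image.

m = +3.44

f = R/2 = 123/2 = 61.50 cm.
1/d_i = 1/f − 1/d_o = 1/(61.50) − 1/(43.6) = -0.006676, so d_i = -149.8 cm.
m = −d_i/d_o = −(-149.8)/(43.6) = +3.44.
The image is virtual, upright and enlarged, behind the mirror.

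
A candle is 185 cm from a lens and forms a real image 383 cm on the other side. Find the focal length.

f = 125 cm (converging)

Real image ⇒ d_i = +383 cm.
1/f = 1/d_o + 1/d_i = 1/(185) + 1/(383) = 0.008016, so f = 125 cm.
Since f is positive, the lens is converging.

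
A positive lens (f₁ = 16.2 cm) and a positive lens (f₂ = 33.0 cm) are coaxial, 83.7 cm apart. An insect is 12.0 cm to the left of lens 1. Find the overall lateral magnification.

m = -1.31

Lens 1: 1/d_i1 = 1/(16.2) − 1/(12.0) = -0.02160, so d_i1 = -46.29 cm; m₁ = −d_i1/d_o1 = +3.857.
d_o2 = 83.7 − (-46.29) = 130.0 cm.
Lens 2: 1/d_i2 = 1/(33.0) − 1/(130.0) = 0.02261, so d_i2 = 44.23 cm; m₂ = −d_i2/d_o2 = -0.3402.
m = m₁·m₂ = (+3.857)(-0.3402) = -1.31.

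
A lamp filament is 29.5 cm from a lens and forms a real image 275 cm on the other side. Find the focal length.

Real image ⇒ d_i = +275 cm.
1/f = 1/d_o + 1/d_i = 1/(29.5) + 1/(275) = 0.03753, so f = 26.6 cm.
Since f is positive, the lens is converging.

f = 26.6 cm (converging)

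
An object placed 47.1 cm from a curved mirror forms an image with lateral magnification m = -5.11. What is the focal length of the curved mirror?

f = 39.4 cm (concave)

m = −d_i/d_o ⇒ d_i = −m·d_o = −(-5.11)·(47.1) = 240.7 cm.
1/f = 1/d_o + 1/d_i = 1/(47.1) + 1/(240.7) = 0.02539, so f = 39.4 cm.
Since f is positive, the curved mirror is concave.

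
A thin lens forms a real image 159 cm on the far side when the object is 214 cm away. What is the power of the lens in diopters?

d_i = +159 cm.
1/f = 1/d_o + 1/d_i = 1/(214) + 1/(159) = 0.01096 cm⁻¹.
f = 91.22 cm = 0.9122 m, so P = 1/f = +1.10 D.

P = +1.10 D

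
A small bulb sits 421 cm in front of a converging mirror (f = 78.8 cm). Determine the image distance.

Mirror equation: 1/d_i = 1/f − 1/d_o = 1/(78.80) − 1/(421) = 0.01269 − 0.002375 = 0.01032, so d_i = 96.9 cm.
The image is real, inverted and reduced, in front of the mirror.

96.9 cm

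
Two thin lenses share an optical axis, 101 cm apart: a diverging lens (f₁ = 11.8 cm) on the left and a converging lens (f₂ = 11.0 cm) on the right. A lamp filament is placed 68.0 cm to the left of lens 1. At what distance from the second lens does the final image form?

12.2 cm

Lens 1 is diverging, so f₁ = −11.8 cm.
Lens 1: 1/d_i1 = 1/f₁ − 1/d_o1 = 1/(-11.8) − 1/(68.0) = -0.09945, so d_i1 = -10.06 cm.
The intermediate image is 10.06 cm to the left of lens 1 (virtual), which is 101 − (-10.06) = 111.1 cm to the left of lens 2, so d_o2 = +111.1 cm.
Lens 2: 1/d_i2 = 1/f₂ − 1/d_o2 = 1/(11.0) − 1/(111.1) = 0.08191, so d_i2 = 12.2 cm.
The final image is real, 12.2 cm to the right of lens 2 (overall magnification ≈ -0.016).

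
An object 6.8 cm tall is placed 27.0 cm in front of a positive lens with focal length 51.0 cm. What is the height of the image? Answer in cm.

14.4 cm

1/d_i = 1/f − 1/d_o = 1/(51.00) − 1/(27.0) = -0.01743, so d_i = -57.38 cm.
m = −d_i/d_o = +2.125.
|h_i| = |m|·h_o = 2.125 × 6.8 = 14.4 cm. The image is virtual, upright and enlarged, on the same side as the object.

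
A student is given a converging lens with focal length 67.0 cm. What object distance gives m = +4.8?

m = −d_i/d_o ⇒ d_i = −m·d_o.
1/f = 1/d_o + 1/d_i = 1/d_o − 1/(m·d_o) = (1 − 1/m)/d_o, so d_o = f(1 − 1/m) = (67.00)(1 − 1/(+4.8)) = 53.0 cm.

53.0 cm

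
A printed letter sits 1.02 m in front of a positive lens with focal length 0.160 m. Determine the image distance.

0.190 m

Lens equation: 1/v = 1/f − 1/u = 1/(0.1600) − 1/(1.02) = 6.250 − 0.9804 = 5.270, so v = 0.190 m.
The image is real, inverted and reduced, on the far side of the lens.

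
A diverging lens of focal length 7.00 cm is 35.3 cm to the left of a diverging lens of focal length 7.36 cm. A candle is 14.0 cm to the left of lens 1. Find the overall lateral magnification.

m = +0.0518

f₁ = −7.00 cm (diverging).
Lens 1: 1/d_i1 = 1/(-7.00) − 1/(14.0) = -0.2143, so d_i1 = -4.667 cm; m₁ = −d_i1/d_o1 = +0.3334.
d_o2 = 35.3 − (-4.667) = 39.97 cm.
f₂ = −7.36 cm (diverging).
Lens 2: 1/d_i2 = 1/(-7.36) − 1/(39.97) = -0.1609, so d_i2 = -6.215 cm; m₂ = −d_i2/d_o2 = +0.1555.
m = m₁·m₂ = (+0.3334)(+0.1555) = +0.0518.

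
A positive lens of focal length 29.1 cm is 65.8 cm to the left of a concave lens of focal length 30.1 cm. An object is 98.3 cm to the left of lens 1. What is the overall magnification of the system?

Lens 1: 1/d_i1 = 1/(29.1) − 1/(98.3) = 0.02419, so d_i1 = 41.34 cm; m₁ = −d_i1/d_o1 = -0.4205.
d_o2 = 65.8 − (41.34) = 24.46 cm.
f₂ = −30.1 cm (diverging).
Lens 2: 1/d_i2 = 1/(-30.1) − 1/(24.46) = -0.07411, so d_i2 = -13.49 cm; m₂ = −d_i2/d_o2 = +0.5517.
m = m₁·m₂ = (-0.4205)(+0.5517) = -0.232.

m = -0.232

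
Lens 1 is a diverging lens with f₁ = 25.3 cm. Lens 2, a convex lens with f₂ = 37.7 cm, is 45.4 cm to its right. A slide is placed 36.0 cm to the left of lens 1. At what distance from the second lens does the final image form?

Lens 1 is diverging, so f₁ = −25.3 cm.
Lens 1: 1/d_i1 = 1/f₁ − 1/d_o1 = 1/(-25.3) − 1/(36.0) = -0.06730, so d_i1 = -14.86 cm.
The intermediate image is 14.86 cm to the left of lens 1 (virtual), which is 45.4 − (-14.86) = 60.26 cm to the left of lens 2, so d_o2 = +60.26 cm.
Lens 2: 1/d_i2 = 1/f₂ − 1/d_o2 = 1/(37.7) − 1/(60.26) = 0.009930, so d_i2 = 101 cm.
The final image is real, 101 cm to the right of lens 2 (overall magnification ≈ -0.69).

101 cm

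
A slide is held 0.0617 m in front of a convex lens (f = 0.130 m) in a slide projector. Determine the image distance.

0.117 m

Lens equation: 1/s_i = 1/f − 1/s_o = 1/(0.1300) − 1/(0.0617) = 7.692 − 16.21 = -8.515, so s_i = -0.117 m.
The image is virtual, upright and enlarged, on the same side as the object.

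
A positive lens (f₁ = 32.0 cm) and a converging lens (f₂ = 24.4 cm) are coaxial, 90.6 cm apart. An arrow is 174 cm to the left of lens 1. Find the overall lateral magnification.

Lens 1: 1/d_i1 = 1/(32.0) − 1/(174) = 0.02550, so d_i1 = 39.21 cm; m₁ = −d_i1/d_o1 = -0.2253.
d_o2 = 90.6 − (39.21) = 51.39 cm.
Lens 2: 1/d_i2 = 1/(24.4) − 1/(51.39) = 0.02152, so d_i2 = 46.46 cm; m₂ = −d_i2/d_o2 = -0.9040.
m = m₁·m₂ = (-0.2253)(-0.9040) = +0.204.

m = +0.204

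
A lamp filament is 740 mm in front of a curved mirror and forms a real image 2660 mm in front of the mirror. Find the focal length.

f = 579 mm (concave)

Real image ⇒ d_i = +2660 mm.
1/f = 1/d_o + 1/d_i = 1/(740) + 1/(2660) = 0.001727, so f = 579 mm.
Since f is positive, the curved mirror is concave.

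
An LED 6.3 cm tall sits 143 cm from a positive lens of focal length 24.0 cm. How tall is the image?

1/d_i = 1/f − 1/d_o = 1/(24.00) − 1/(143) = 0.03467, so d_i = 28.84 cm.
m = −d_i/d_o = -0.2017.
|h_i| = |m|·h_o = 0.2017 × 6.3 = 1.27 cm. The image is real, inverted and reduced, on the far side of the lens.

1.27 cm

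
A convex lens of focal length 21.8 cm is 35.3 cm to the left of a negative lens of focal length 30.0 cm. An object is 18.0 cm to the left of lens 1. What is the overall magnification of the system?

Lens 1: 1/d_i1 = 1/(21.8) − 1/(18.0) = -0.009684, so d_i1 = -103.3 cm; m₁ = −d_i1/d_o1 = +5.739.
d_o2 = 35.3 − (-103.3) = 138.6 cm.
f₂ = −30.0 cm (diverging).
Lens 2: 1/d_i2 = 1/(-30.0) − 1/(138.6) = -0.04055, so d_i2 = -24.66 cm; m₂ = −d_i2/d_o2 = +0.1779.
m = m₁·m₂ = (+5.739)(+0.1779) = +1.02.

m = +1.02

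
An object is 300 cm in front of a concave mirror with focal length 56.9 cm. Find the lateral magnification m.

1/d_i = 1/f − 1/d_o = 1/(56.90) − 1/(300) = 0.01424, so d_i = 70.22 cm.
m = −d_i/d_o = −(70.22)/(300) = -0.234.
The image is real, inverted and reduced, in front of the mirror.

m = -0.234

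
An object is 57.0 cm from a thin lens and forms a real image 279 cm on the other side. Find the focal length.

Real image ⇒ d_i = +279 cm.
1/f = 1/d_o + 1/d_i = 1/(57.0) + 1/(279) = 0.02113, so f = 47.3 cm.
Since f is positive, the thin lens is converging.

f = 47.3 cm (converging)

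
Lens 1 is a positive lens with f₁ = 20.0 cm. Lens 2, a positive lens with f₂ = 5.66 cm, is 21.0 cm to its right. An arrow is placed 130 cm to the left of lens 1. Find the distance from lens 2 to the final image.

Lens 1: 1/d_i1 = 1/f₁ − 1/d_o1 = 1/(20.0) − 1/(130) = 0.04231, so d_i1 = 23.64 cm.
The intermediate image is 23.64 cm to the right of lens 1, which lies 2.640 cm to the right of lens 2 — a virtual object — so d_o2 = −2.640 cm.
Lens 2: 1/d_i2 = 1/f₂ − 1/d_o2 = 1/(5.66) − 1/(-2.640) = 0.5555, so d_i2 = 1.80 cm.
The final image is real, 1.80 cm to the right of lens 2 (overall magnification ≈ -0.12).

1.80 cm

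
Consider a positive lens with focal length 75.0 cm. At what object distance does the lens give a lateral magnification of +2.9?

49.1 cm

m = −d_i/d_o ⇒ d_i = −m·d_o.
1/f = 1/d_o + 1/d_i = 1/d_o − 1/(m·d_o) = (1 − 1/m)/d_o, so d_o = f(1 − 1/m) = (75.00)(1 − 1/(+2.9)) = 49.1 cm.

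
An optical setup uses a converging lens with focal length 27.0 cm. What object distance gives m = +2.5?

m = −d_i/d_o ⇒ d_i = −m·d_o.
1/f = 1/d_o + 1/d_i = 1/d_o − 1/(m·d_o) = (1 − 1/m)/d_o, so d_o = f(1 − 1/m) = (27.00)(1 − 1/(+2.5)) = 16.2 cm.

16.2 cm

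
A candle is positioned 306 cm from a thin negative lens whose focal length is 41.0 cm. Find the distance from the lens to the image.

For a negative lens, f = -41.0 cm.
Lens equation: 1/d_i = 1/f − 1/d_o = 1/(-41.00) − 1/(306) = -0.02439 − 0.003268 = -0.02766, so d_i = -36.2 cm.
The image is virtual, upright and reduced, on the same side as the object.

36.2 cm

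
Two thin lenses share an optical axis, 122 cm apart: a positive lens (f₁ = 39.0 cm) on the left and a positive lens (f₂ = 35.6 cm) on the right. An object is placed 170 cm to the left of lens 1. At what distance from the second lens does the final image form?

Lens 1: 1/d_i1 = 1/f₁ − 1/d_o1 = 1/(39.0) − 1/(170) = 0.01976, so d_i1 = 50.61 cm.
The intermediate image is 50.61 cm to the right of lens 1, which is 122 − (50.61) = 71.39 cm to the left of lens 2, so d_o2 = +71.39 cm.
Lens 2: 1/d_i2 = 1/f₂ − 1/d_o2 = 1/(35.6) − 1/(71.39) = 0.01408, so d_i2 = 71.0 cm.
The final image is real, 71.0 cm to the right of lens 2 (overall magnification ≈ 0.30).

71.0 cm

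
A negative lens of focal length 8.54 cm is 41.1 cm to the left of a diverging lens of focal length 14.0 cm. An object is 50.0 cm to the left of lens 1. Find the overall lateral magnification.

f₁ = −8.54 cm (diverging).
Lens 1: 1/d_i1 = 1/(-8.54) − 1/(50.0) = -0.1371, so d_i1 = -7.294 cm; m₁ = −d_i1/d_o1 = +0.1459.
d_o2 = 41.1 − (-7.294) = 48.39 cm.
f₂ = −14.0 cm (diverging).
Lens 2: 1/d_i2 = 1/(-14.0) − 1/(48.39) = -0.09209, so d_i2 = -10.86 cm; m₂ = −d_i2/d_o2 = +0.2244.
m = m₁·m₂ = (+0.1459)(+0.2244) = +0.0327.

m = +0.0327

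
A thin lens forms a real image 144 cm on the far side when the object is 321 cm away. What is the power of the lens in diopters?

d_i = +144 cm.
1/f = 1/d_o + 1/d_i = 1/(321) + 1/(144) = 0.01006 cm⁻¹.
f = 99.41 cm = 0.9941 m, so P = 1/f = +1.01 D.

P = +1.01 D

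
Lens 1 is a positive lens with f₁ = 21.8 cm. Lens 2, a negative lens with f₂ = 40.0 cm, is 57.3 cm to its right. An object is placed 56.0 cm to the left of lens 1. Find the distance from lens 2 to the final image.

14.0 cm

Lens 1: 1/d_i1 = 1/f₁ − 1/d_o1 = 1/(21.8) − 1/(56.0) = 0.02801, so d_i1 = 35.70 cm.
The intermediate image is 35.70 cm to the right of lens 1, which is 57.3 − (35.70) = 21.60 cm to the left of lens 2, so d_o2 = +21.60 cm.
Lens 2 is diverging, so f₂ = −40.0 cm.
Lens 2: 1/d_i2 = 1/f₂ − 1/d_o2 = 1/(-40.0) − 1/(21.60) = -0.07130, so d_i2 = -14.0 cm.
The final image is virtual, 14.0 cm to the left of lens 2 (overall magnification ≈ -0.41).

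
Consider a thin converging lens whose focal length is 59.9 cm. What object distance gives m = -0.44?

196 cm

m = −d_i/d_o ⇒ d_i = −m·d_o.
1/f = 1/d_o + 1/d_i = 1/d_o − 1/(m·d_o) = (1 − 1/m)/d_o, so d_o = f(1 − 1/m) = (59.90)(1 − 1/(-0.44)) = 196 cm.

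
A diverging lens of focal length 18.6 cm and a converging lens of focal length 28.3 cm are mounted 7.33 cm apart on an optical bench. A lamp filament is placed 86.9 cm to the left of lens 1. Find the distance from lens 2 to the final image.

Lens 1 is diverging, so f₁ = −18.6 cm.
Lens 1: 1/d_i1 = 1/f₁ − 1/d_o1 = 1/(-18.6) − 1/(86.9) = -0.06527, so d_i1 = -15.32 cm.
The intermediate image is 15.32 cm to the left of lens 1 (virtual), which is 7.33 − (-15.32) = 22.65 cm to the left of lens 2, so d_o2 = +22.65 cm.
Lens 2: 1/d_i2 = 1/f₂ − 1/d_o2 = 1/(28.3) − 1/(22.65) = -0.008814, so d_i2 = -113 cm.
The final image is virtual, 113 cm to the left of lens 2 (overall magnification ≈ 0.88).

113 cm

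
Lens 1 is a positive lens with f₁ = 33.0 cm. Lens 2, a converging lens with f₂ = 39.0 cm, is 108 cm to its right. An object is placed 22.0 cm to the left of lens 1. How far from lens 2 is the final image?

50.3 cm

Lens 1: 1/d_i1 = 1/f₁ − 1/d_o1 = 1/(33.0) − 1/(22.0) = -0.01515, so d_i1 = -66.00 cm.
The intermediate image is 66.00 cm to the left of lens 1 (virtual), which is 108 − (-66.00) = 174.0 cm to the left of lens 2, so d_o2 = +174.0 cm.
Lens 2: 1/d_i2 = 1/f₂ − 1/d_o2 = 1/(39.0) − 1/(174.0) = 0.01989, so d_i2 = 50.3 cm.
The final image is real, 50.3 cm to the right of lens 2 (overall magnification ≈ -0.87).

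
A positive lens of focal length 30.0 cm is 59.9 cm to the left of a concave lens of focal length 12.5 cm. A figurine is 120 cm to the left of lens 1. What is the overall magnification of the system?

m = -0.129

Lens 1: 1/d_i1 = 1/(30.0) − 1/(120) = 0.02500, so d_i1 = 40.00 cm; m₁ = −d_i1/d_o1 = -0.3333.
d_o2 = 59.9 − (40.00) = 19.90 cm.
f₂ = −12.5 cm (diverging).
Lens 2: 1/d_i2 = 1/(-12.5) − 1/(19.90) = -0.1303, so d_i2 = -7.677 cm; m₂ = −d_i2/d_o2 = +0.3858.
m = m₁·m₂ = (-0.3333)(+0.3858) = -0.129.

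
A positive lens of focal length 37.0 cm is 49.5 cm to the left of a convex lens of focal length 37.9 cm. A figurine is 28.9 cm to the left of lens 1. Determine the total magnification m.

Lens 1: 1/d_i1 = 1/(37.0) − 1/(28.9) = -0.007575, so d_i1 = -132.0 cm; m₁ = −d_i1/d_o1 = +4.567.
d_o2 = 49.5 − (-132.0) = 181.5 cm.
Lens 2: 1/d_i2 = 1/(37.9) − 1/(181.5) = 0.02088, so d_i2 = 47.90 cm; m₂ = −d_i2/d_o2 = -0.2639.
m = m₁·m₂ = (+4.567)(-0.2639) = -1.21.

m = -1.21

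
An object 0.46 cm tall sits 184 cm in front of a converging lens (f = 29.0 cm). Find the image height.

0.0861 cm

1/d_i = 1/f − 1/d_o = 1/(29.00) − 1/(184) = 0.02905, so d_i = 34.43 cm.
m = −d_i/d_o = -0.1871.
|h_i| = |m|·h_o = 0.1871 × 0.46 = 0.0861 cm. The image is real, inverted and reduced, on the far side of the lens.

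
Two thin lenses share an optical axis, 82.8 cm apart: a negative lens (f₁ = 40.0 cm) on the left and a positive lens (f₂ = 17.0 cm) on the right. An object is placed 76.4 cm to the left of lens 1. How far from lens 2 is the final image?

20.1 cm

Lens 1 is diverging, so f₁ = −40.0 cm.
Lens 1: 1/d_i1 = 1/f₁ − 1/d_o1 = 1/(-40.0) − 1/(76.4) = -0.03809, so d_i1 = -26.25 cm.
The intermediate image is 26.25 cm to the left of lens 1 (virtual), which is 82.8 − (-26.25) = 109.0 cm to the left of lens 2, so d_o2 = +109.0 cm.
Lens 2: 1/d_i2 = 1/f₂ − 1/d_o2 = 1/(17.0) − 1/(109.0) = 0.04965, so d_i2 = 20.1 cm.
The final image is real, 20.1 cm to the right of lens 2 (overall magnification ≈ -0.063).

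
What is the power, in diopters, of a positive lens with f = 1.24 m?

P = 1/f = 1/(1.24 m) = +0.806 D.

P = +0.806 D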